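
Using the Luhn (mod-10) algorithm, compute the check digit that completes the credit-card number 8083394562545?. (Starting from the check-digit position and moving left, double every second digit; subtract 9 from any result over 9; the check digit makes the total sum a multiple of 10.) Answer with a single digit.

4

Partial digits right→left: 5 4 5 2 6 5 4 9 3 3 8 0 8
Double every second digit counting from the check-digit position (so the 1st, 3rd, 5th, ... of the partial from the right).
  doubled (with −9 where >9): 1 1 3 8 6 7 7 → sum 33
  kept as-is: 4 2 5 9 3 0 → sum 23
Total = 33 + 23 = 56.
Check digit = (10 − (56 mod 10)) mod 10 = 4.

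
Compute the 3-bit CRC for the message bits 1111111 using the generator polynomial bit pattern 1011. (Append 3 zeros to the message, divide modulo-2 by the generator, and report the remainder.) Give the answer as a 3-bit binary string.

000

Append 3 zeros: 1111111000. Divide by 1011 (XOR where the leading bit is 1):
  pos 0: 1111 XOR 1011 = 0100
  pos 1: 1001 XOR 1011 = 0010
  pos 3: 1011 XOR 1011 = 0000
Remainder (last 3 bits) = 000. This is the CRC / FCS.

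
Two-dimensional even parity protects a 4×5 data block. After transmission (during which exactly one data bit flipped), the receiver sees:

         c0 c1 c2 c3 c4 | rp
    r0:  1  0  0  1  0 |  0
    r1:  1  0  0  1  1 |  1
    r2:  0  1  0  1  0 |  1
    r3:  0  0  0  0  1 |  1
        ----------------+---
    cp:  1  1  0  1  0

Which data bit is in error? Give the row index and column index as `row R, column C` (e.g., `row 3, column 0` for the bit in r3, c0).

row 2, column 0

Recompute each row's even parity and compare to rp:
  r0: data parity 0, sent rp 0 → ok
  r1: data parity 1, sent rp 1 → ok
  r2: data parity 0, sent rp 1 → mismatch
  r3: data parity 1, sent rp 1 → ok
Recompute each column's even parity and compare to cp:
  c0: data parity 0, sent cp 1 → mismatch
  c1: data parity 1, sent cp 1 → ok
  c2: data parity 0, sent cp 0 → ok
  c3: data parity 1, sent cp 1 → ok
  c4: data parity 0, sent cp 0 → ok
Exactly one row (r2) and one column (c0) fail → the flipped bit is at their intersection.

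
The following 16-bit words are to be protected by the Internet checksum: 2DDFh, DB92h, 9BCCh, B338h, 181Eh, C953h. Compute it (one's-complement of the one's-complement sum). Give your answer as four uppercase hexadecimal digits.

C616

One's-complement addition (fold any carry out of bit 15 back into bit 0):
  0x2DDF + 0xDB92 = 0x10971 → wrap carry → 0x0972
  0x0972 + 0x9BCC = 0x0A53E
  0xA53E + 0xB338 = 0x15876 → wrap carry → 0x5877
  0x5877 + 0x181E = 0x07095
  0x7095 + 0xC953 = 0x139E8 → wrap carry → 0x39E9
One's-complement sum = 0x39E9.
Checksum = ~0x39E9 & 0xFFFF = 0xC616.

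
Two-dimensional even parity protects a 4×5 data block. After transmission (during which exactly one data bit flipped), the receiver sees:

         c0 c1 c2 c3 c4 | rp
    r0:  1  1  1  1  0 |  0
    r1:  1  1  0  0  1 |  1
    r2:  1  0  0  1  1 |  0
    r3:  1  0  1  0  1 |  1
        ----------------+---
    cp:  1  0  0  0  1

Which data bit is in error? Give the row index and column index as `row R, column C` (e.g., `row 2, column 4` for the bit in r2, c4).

Recompute each row's even parity and compare to rp:
  r0: data parity 0, sent rp 0 → ok
  r1: data parity 1, sent rp 1 → ok
  r2: data parity 1, sent rp 0 → mismatch
  r3: data parity 1, sent rp 1 → ok
Recompute each column's even parity and compare to cp:
  c0: data parity 0, sent cp 1 → mismatch
  c1: data parity 0, sent cp 0 → ok
  c2: data parity 0, sent cp 0 → ok
  c3: data parity 0, sent cp 0 → ok
  c4: data parity 1, sent cp 1 → ok
Exactly one row (r2) and one column (c0) fail → the flipped bit is at their intersection.

row 2, column 0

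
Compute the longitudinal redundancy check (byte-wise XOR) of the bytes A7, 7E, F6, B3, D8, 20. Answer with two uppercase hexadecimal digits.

64

XOR the bytes together:
  start with 0xA7
  0xA7 ⊕ 0x7E = 0xD9
  0xD9 ⊕ 0xF6 = 0x2F
  0x2F ⊕ 0xB3 = 0x9C
  0x9C ⊕ 0xD8 = 0x44
  0x44 ⊕ 0x20 = 0x64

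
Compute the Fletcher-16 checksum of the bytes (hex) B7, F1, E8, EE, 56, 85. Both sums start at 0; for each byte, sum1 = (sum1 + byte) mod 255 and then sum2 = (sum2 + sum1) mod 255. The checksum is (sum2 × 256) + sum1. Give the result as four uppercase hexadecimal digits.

AA5D

Running sums (mod 255):
  after byte 0 (B7): sum1=183, sum2=183
  after byte 1 (F1): sum1=169, sum2=97
  after byte 2 (E8): sum1=146, sum2=243
  after byte 3 (EE): sum1=129, sum2=117
  after byte 4 (56): sum1=215, sum2=77
  after byte 5 (85): sum1=93, sum2=170
Checksum = sum2·256 + sum1 = 170·256 + 93 = 43613 = 0xAA5D.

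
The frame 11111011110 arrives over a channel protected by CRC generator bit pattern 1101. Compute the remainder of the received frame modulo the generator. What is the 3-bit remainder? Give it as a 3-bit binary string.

Modulo-2 division of 11111011110 by 1101:
  pos 0: 1111 XOR 1101 = 0010
  pos 2: 1010 XOR 1101 = 0111
  pos 3: 1111 XOR 1101 = 0010
  pos 5: 1011 XOR 1101 = 0110
  pos 6: 1101 XOR 1101 = 0000
Remainder = 000 (zero — the frame passes the CRC check).

000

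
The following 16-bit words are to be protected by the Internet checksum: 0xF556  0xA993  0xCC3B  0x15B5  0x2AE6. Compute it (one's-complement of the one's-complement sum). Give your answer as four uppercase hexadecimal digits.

One's-complement addition (fold any carry out of bit 15 back into bit 0):
  0xF556 + 0xA993 = 0x19EE9 → wrap carry → 0x9EEA
  0x9EEA + 0xCC3B = 0x16B25 → wrap carry → 0x6B26
  0x6B26 + 0x15B5 = 0x080DB
  0x80DB + 0x2AE6 = 0x0ABC1
One's-complement sum = 0xABC1.
Checksum = ~0xABC1 & 0xFFFF = 0x543E.

543E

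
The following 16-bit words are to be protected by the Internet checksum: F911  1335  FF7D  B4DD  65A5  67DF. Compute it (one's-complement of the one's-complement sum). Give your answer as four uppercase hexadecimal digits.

71D8

One's-complement addition (fold any carry out of bit 15 back into bit 0):
  0xF911 + 0x1335 = 0x10C46 → wrap carry → 0x0C47
  0x0C47 + 0xFF7D = 0x10BC4 → wrap carry → 0x0BC5
  0x0BC5 + 0xB4DD = 0x0C0A2
  0xC0A2 + 0x65A5 = 0x12647 → wrap carry → 0x2648
  0x2648 + 0x67DF = 0x08E27
One's-complement sum = 0x8E27.
Checksum = ~0x8E27 & 0xFFFF = 0x71D8.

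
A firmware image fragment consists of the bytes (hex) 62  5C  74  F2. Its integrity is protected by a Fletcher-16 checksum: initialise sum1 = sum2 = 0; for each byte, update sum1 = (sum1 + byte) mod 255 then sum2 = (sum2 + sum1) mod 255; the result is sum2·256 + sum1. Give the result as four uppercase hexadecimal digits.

7A26

Running sums (mod 255):
  after byte 0 (62): sum1=98, sum2=98
  after byte 1 (5C): sum1=190, sum2=33
  after byte 2 (74): sum1=51, sum2=84
  after byte 3 (F2): sum1=38, sum2=122
Checksum = sum2·256 + sum1 = 122·256 + 38 = 31270 = 0x7A26.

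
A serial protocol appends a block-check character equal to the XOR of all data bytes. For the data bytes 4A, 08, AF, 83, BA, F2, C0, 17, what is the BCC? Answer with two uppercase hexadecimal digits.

F1

XOR the bytes together:
  start with 0x4A
  0x4A ⊕ 0x08 = 0x42
  0x42 ⊕ 0xAF = 0xED
  0xED ⊕ 0x83 = 0x6E
  0x6E ⊕ 0xBA = 0xD4
  0xD4 ⊕ 0xF2 = 0x26
  0x26 ⊕ 0xC0 = 0xE6
  0xE6 ⊕ 0x17 = 0xF1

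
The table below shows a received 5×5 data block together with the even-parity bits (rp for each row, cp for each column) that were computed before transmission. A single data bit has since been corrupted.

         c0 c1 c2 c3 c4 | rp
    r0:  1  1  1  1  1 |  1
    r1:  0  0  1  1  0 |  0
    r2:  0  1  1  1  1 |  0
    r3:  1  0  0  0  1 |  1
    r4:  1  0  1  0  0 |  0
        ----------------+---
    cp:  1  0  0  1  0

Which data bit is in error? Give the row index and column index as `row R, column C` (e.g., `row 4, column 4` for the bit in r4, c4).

row 3, column 4

Recompute each row's even parity and compare to rp:
  r0: data parity 1, sent rp 1 → ok
  r1: data parity 0, sent rp 0 → ok
  r2: data parity 0, sent rp 0 → ok
  r3: data parity 0, sent rp 1 → mismatch
  r4: data parity 0, sent rp 0 → ok
Recompute each column's even parity and compare to cp:
  c0: data parity 1, sent cp 1 → ok
  c1: data parity 0, sent cp 0 → ok
  c2: data parity 0, sent cp 0 → ok
  c3: data parity 1, sent cp 1 → ok
  c4: data parity 1, sent cp 0 → mismatch
Exactly one row (r3) and one column (c4) fail → the flipped bit is at their intersection.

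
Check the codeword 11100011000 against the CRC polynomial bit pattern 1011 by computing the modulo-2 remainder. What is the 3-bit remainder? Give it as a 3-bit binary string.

Modulo-2 division of 11100011000 by 1011:
  pos 0: 1110 XOR 1011 = 0101
  pos 1: 1010 XOR 1011 = 0001
  pos 4: 1011 XOR 1011 = 0000
Remainder = 000 (zero — the frame passes the CRC check).

000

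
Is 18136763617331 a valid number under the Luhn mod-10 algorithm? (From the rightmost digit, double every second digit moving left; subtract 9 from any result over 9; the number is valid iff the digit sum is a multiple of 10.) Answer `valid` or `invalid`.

valid

From the right, keep odd positions and double even positions (subtract 9 from any doubled value over 9):
  doubled (positions 2,4,...): 6 5 3 3 3 2 2 → sum 24
  kept (positions 1,3,...): 1 3 1 3 7 3 8 → sum 26
Total = 50.
50 mod 10 = 0, so the number is valid.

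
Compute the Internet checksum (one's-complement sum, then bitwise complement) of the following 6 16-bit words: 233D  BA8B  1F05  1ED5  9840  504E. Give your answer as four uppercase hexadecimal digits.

One's-complement addition (fold any carry out of bit 15 back into bit 0):
  0x233D + 0xBA8B = 0x0DDC8
  0xDDC8 + 0x1F05 = 0x0FCCD
  0xFCCD + 0x1ED5 = 0x11BA2 → wrap carry → 0x1BA3
  0x1BA3 + 0x9840 = 0x0B3E3
  0xB3E3 + 0x504E = 0x10431 → wrap carry → 0x0432
One's-complement sum = 0x0432.
Checksum = ~0x0432 & 0xFFFF = 0xFBCD.

FBCD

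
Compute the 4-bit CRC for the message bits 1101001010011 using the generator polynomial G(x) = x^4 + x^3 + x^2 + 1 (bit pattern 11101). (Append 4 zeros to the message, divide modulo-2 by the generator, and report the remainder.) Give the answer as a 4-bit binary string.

Append 4 zeros: 11010010100110000. Divide by 11101 (XOR where the leading bit is 1):
  pos 0: 11010 XOR 11101 = 00111
  pos 2: 11101 XOR 11101 = 00000
  pos 8: 10011 XOR 11101 = 01110
  pos 9: 11100 XOR 11101 = 00001
Remainder (last 4 bits) = 1000. This is the CRC / FCS.

1000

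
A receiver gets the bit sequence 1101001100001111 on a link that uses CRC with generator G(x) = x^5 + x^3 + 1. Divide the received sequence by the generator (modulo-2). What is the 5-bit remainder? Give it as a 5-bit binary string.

10011

Modulo-2 division of 1101001100001111 by 101001:
  pos 0: 110100 XOR 101001 = 011101
  pos 1: 111011 XOR 101001 = 010010
  pos 2: 100101 XOR 101001 = 001100
  pos 4: 110000 XOR 101001 = 011001
  pos 5: 110010 XOR 101001 = 011011
  pos 6: 110110 XOR 101001 = 011111
  pos 7: 111111 XOR 101001 = 010110
  pos 8: 101101 XOR 101001 = 000100
Remainder = 10011 (nonzero — an error is detected).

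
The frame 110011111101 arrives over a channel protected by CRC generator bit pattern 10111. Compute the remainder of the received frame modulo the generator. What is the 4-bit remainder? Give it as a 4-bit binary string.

0001

Modulo-2 division of 110011111101 by 10111:
  pos 0: 11001 XOR 10111 = 01110
  pos 1: 11101 XOR 10111 = 01010
  pos 2: 10101 XOR 10111 = 00010
  pos 5: 10111 XOR 10111 = 00000
Remainder = 0001 (nonzero — an error is detected).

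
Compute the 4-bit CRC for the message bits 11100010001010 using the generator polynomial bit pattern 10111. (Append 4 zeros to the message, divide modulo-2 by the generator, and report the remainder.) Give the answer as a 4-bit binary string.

Append 4 zeros: 111000100010100000. Divide by 10111 (XOR where the leading bit is 1):
  pos 0: 11100 XOR 10111 = 01011
  pos 1: 10110 XOR 10111 = 00001
  pos 5: 11000 XOR 10111 = 01111
  pos 6: 11111 XOR 10111 = 01000
  pos 7: 10000 XOR 10111 = 00111
  pos 9: 11110 XOR 10111 = 01001
  pos 10: 10010 XOR 10111 = 00101
  pos 12: 10100 XOR 10111 = 00011
Remainder (last 4 bits) = 0110. This is the CRC / FCS.

0110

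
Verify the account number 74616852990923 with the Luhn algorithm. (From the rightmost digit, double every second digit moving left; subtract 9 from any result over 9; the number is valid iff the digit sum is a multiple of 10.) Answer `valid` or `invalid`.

invalid

From the right, keep odd positions and double even positions (subtract 9 from any doubled value over 9):
  doubled (positions 2,4,...): 4 0 9 1 3 3 5 → sum 25
  kept (positions 1,3,...): 3 9 9 2 8 1 4 → sum 36
Total = 61.
61 mod 10 = 1, so the number is invalid.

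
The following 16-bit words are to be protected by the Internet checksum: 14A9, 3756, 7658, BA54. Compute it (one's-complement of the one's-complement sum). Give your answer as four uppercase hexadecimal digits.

One's-complement addition (fold any carry out of bit 15 back into bit 0):
  0x14A9 + 0x3756 = 0x04BFF
  0x4BFF + 0x7658 = 0x0C257
  0xC257 + 0xBA54 = 0x17CAB → wrap carry → 0x7CAC
One's-complement sum = 0x7CAC.
Checksum = ~0x7CAC & 0xFFFF = 0x8353.

8353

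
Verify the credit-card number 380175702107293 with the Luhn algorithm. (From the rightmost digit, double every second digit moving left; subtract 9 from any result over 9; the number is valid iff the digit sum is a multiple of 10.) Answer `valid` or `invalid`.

From the right, keep odd positions and double even positions (subtract 9 from any doubled value over 9):
  doubled (positions 2,4,...): 9 5 2 0 1 2 7 → sum 26
  kept (positions 1,3,...): 3 2 0 2 7 7 0 3 → sum 24
Total = 50.
50 mod 10 = 0, so the number is valid.

valid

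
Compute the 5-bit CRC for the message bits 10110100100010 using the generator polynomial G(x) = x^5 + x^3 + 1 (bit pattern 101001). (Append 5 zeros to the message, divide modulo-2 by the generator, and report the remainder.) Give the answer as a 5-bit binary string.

Append 5 zeros: 1011010010001000000. Divide by 101001 (XOR where the leading bit is 1):
  pos 0: 101101 XOR 101001 = 000100
  pos 3: 100001 XOR 101001 = 001000
  pos 5: 100000 XOR 101001 = 001001
  pos 7: 100101 XOR 101001 = 001100
  pos 9: 110000 XOR 101001 = 011001
  pos 10: 110010 XOR 101001 = 011011
  pos 11: 110110 XOR 101001 = 011111
  pos 12: 111110 XOR 101001 = 010111
  pos 13: 101110 XOR 101001 = 000111
Remainder (last 5 bits) = 00111. This is the CRC / FCS.

00111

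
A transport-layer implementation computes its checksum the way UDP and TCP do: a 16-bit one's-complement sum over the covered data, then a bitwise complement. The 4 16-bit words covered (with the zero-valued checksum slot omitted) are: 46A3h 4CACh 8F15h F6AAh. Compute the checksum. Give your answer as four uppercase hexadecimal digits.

One's-complement addition (fold any carry out of bit 15 back into bit 0):
  0x46A3 + 0x4CAC = 0x0934F
  0x934F + 0x8F15 = 0x12264 → wrap carry → 0x2265
  0x2265 + 0xF6AA = 0x1190F → wrap carry → 0x1910
One's-complement sum = 0x1910.
Checksum = ~0x1910 & 0xFFFF = 0xE6EF.

E6EF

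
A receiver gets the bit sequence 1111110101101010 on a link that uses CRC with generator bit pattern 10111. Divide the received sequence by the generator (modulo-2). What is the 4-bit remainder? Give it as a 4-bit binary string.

0100

Modulo-2 division of 1111110101101010 by 10111:
  pos 0: 11111 XOR 10111 = 01000
  pos 1: 10001 XOR 10111 = 00110
  pos 3: 11001 XOR 10111 = 01110
  pos 4: 11100 XOR 10111 = 01011
  pos 5: 10111 XOR 10111 = 00000
  pos 10: 10101 XOR 10111 = 00010
Remainder = 0100 (nonzero — an error is detected).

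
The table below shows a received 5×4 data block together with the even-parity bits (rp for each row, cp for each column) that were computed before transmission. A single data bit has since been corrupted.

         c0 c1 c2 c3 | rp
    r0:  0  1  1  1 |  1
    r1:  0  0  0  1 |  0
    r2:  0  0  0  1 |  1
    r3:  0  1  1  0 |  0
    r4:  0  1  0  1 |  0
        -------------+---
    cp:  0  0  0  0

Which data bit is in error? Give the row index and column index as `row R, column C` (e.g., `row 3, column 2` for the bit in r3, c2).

row 1, column 1

Recompute each row's even parity and compare to rp:
  r0: data parity 1, sent rp 1 → ok
  r1: data parity 1, sent rp 0 → mismatch
  r2: data parity 1, sent rp 1 → ok
  r3: data parity 0, sent rp 0 → ok
  r4: data parity 0, sent rp 0 → ok
Recompute each column's even parity and compare to cp:
  c0: data parity 0, sent cp 0 → ok
  c1: data parity 1, sent cp 0 → mismatch
  c2: data parity 0, sent cp 0 → ok
  c3: data parity 0, sent cp 0 → ok
Exactly one row (r1) and one column (c1) fail → the flipped bit is at their intersection.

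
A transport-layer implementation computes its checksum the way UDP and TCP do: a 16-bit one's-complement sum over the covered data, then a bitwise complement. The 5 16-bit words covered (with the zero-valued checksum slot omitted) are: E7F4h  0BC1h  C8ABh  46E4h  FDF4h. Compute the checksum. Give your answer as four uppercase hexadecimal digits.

One's-complement addition (fold any carry out of bit 15 back into bit 0):
  0xE7F4 + 0x0BC1 = 0x0F3B5
  0xF3B5 + 0xC8AB = 0x1BC60 → wrap carry → 0xBC61
  0xBC61 + 0x46E4 = 0x10345 → wrap carry → 0x0346
  0x0346 + 0xFDF4 = 0x1013A → wrap carry → 0x013B
One's-complement sum = 0x013B.
Checksum = ~0x013B & 0xFFFF = 0xFEC4.

FEC4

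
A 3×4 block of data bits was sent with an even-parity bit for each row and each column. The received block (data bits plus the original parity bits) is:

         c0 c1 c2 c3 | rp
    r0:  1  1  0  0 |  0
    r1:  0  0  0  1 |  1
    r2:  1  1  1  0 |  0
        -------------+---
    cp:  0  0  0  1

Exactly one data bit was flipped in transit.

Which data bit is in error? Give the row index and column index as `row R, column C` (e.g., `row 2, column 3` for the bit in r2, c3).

Recompute each row's even parity and compare to rp:
  r0: data parity 0, sent rp 0 → ok
  r1: data parity 1, sent rp 1 → ok
  r2: data parity 1, sent rp 0 → mismatch
Recompute each column's even parity and compare to cp:
  c0: data parity 0, sent cp 0 → ok
  c1: data parity 0, sent cp 0 → ok
  c2: data parity 1, sent cp 0 → mismatch
  c3: data parity 1, sent cp 1 → ok
Exactly one row (r2) and one column (c2) fail → the flipped bit is at their intersection.

row 2, column 2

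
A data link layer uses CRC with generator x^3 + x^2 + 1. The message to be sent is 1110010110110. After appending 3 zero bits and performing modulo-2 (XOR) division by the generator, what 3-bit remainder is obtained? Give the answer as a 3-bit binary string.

Append 3 zeros: 1110010110110000. Divide by 1101 (XOR where the leading bit is 1):
  pos 0: 1110 XOR 1101 = 0011
  pos 2: 1101 XOR 1101 = 0000
  pos 7: 1101 XOR 1101 = 0000
  pos 11: 1000 XOR 1101 = 0101
  pos 12: 1010 XOR 1101 = 0111
Remainder (last 3 bits) = 111. This is the CRC / FCS.

111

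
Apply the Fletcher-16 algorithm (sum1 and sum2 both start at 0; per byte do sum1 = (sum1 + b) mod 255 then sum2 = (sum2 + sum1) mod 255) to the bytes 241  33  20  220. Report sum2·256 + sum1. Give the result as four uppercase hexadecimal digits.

Running sums (mod 255):
  after byte 0 (241): sum1=241, sum2=241
  after byte 1 (33): sum1=19, sum2=5
  after byte 2 (20): sum1=39, sum2=44
  after byte 3 (220): sum1=4, sum2=48
Checksum = sum2·256 + sum1 = 48·256 + 4 = 12292 = 0x3004.

3004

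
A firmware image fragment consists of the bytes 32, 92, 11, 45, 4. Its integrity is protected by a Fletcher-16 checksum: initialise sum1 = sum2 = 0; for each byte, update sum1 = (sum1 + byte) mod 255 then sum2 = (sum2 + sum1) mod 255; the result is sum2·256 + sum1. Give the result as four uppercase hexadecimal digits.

Running sums (mod 255):
  after byte 0 (32): sum1=32, sum2=32
  after byte 1 (92): sum1=124, sum2=156
  after byte 2 (11): sum1=135, sum2=36
  after byte 3 (45): sum1=180, sum2=216
  after byte 4 (4): sum1=184, sum2=145
Checksum = sum2·256 + sum1 = 145·256 + 184 = 37304 = 0x91B8.

91B8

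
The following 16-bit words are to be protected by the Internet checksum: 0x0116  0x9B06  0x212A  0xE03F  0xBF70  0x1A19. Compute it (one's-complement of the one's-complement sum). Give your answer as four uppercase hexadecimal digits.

One's-complement addition (fold any carry out of bit 15 back into bit 0):
  0x0116 + 0x9B06 = 0x09C1C
  0x9C1C + 0x212A = 0x0BD46
  0xBD46 + 0xE03F = 0x19D85 → wrap carry → 0x9D86
  0x9D86 + 0xBF70 = 0x15CF6 → wrap carry → 0x5CF7
  0x5CF7 + 0x1A19 = 0x07710
One's-complement sum = 0x7710.
Checksum = ~0x7710 & 0xFFFF = 0x88EF.

88EF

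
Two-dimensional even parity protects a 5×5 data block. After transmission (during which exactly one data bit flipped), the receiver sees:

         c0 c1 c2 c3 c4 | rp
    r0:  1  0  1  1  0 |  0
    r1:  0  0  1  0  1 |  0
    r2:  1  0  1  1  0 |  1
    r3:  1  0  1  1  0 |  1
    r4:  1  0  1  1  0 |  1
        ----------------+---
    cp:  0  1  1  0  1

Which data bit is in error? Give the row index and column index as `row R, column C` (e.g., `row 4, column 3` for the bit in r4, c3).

Recompute each row's even parity and compare to rp:
  r0: data parity 1, sent rp 0 → mismatch
  r1: data parity 0, sent rp 0 → ok
  r2: data parity 1, sent rp 1 → ok
  r3: data parity 1, sent rp 1 → ok
  r4: data parity 1, sent rp 1 → ok
Recompute each column's even parity and compare to cp:
  c0: data parity 0, sent cp 0 → ok
  c1: data parity 0, sent cp 1 → mismatch
  c2: data parity 1, sent cp 1 → ok
  c3: data parity 0, sent cp 0 → ok
  c4: data parity 1, sent cp 1 → ok
Exactly one row (r0) and one column (c1) fail → the flipped bit is at their intersection.

row 0, column 1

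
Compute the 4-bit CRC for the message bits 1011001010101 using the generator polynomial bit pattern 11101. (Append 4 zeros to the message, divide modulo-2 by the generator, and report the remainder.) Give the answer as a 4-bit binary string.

0010

Append 4 zeros: 10110010101010000. Divide by 11101 (XOR where the leading bit is 1):
  pos 0: 10110 XOR 11101 = 01011
  pos 1: 10110 XOR 11101 = 01011
  pos 2: 10111 XOR 11101 = 01010
  pos 3: 10100 XOR 11101 = 01001
  pos 4: 10011 XOR 11101 = 01110
  pos 5: 11100 XOR 11101 = 00001
  pos 9: 11010 XOR 11101 = 00111
  pos 11: 11100 XOR 11101 = 00001
Remainder (last 4 bits) = 0010. This is the CRC / FCS.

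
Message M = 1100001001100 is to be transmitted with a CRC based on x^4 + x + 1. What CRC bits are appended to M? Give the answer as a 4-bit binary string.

0011

Append 4 zeros: 11000010011000000. Divide by 10011 (XOR where the leading bit is 1):
  pos 0: 11000 XOR 10011 = 01011
  pos 1: 10110 XOR 10011 = 00101
  pos 3: 10110 XOR 10011 = 00101
  pos 5: 10101 XOR 10011 = 00110
  pos 7: 11010 XOR 10011 = 01001
  pos 8: 10010 XOR 10011 = 00001
  pos 12: 10000 XOR 10011 = 00011
Remainder (last 4 bits) = 0011. This is the CRC / FCS.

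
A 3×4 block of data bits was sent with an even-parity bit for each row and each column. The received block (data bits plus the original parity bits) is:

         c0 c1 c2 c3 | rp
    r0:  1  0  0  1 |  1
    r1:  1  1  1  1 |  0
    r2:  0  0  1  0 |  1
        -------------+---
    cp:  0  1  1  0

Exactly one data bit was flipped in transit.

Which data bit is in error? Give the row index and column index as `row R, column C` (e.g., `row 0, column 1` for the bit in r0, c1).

row 0, column 2

Recompute each row's even parity and compare to rp:
  r0: data parity 0, sent rp 1 → mismatch
  r1: data parity 0, sent rp 0 → ok
  r2: data parity 1, sent rp 1 → ok
Recompute each column's even parity and compare to cp:
  c0: data parity 0, sent cp 0 → ok
  c1: data parity 1, sent cp 1 → ok
  c2: data parity 0, sent cp 1 → mismatch
  c3: data parity 0, sent cp 0 → ok
Exactly one row (r0) and one column (c2) fail → the flipped bit is at their intersection.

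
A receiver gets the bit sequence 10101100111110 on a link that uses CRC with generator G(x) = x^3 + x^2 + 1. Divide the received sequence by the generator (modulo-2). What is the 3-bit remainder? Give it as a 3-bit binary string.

Modulo-2 division of 10101100111110 by 1101:
  pos 0: 1010 XOR 1101 = 0111
  pos 1: 1111 XOR 1101 = 0010
  pos 3: 1010 XOR 1101 = 0111
  pos 4: 1110 XOR 1101 = 0011
  pos 6: 1111 XOR 1101 = 0010
  pos 8: 1011 XOR 1101 = 0110
  pos 9: 1101 XOR 1101 = 0000
Remainder = 000 (zero — the frame passes the CRC check).

000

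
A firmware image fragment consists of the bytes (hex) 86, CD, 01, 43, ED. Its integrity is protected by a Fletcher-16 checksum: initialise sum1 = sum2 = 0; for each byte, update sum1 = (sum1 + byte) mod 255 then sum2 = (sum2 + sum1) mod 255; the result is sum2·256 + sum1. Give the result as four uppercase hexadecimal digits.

Running sums (mod 255):
  after byte 0 (86): sum1=134, sum2=134
  after byte 1 (CD): sum1=84, sum2=218
  after byte 2 (01): sum1=85, sum2=48
  after byte 3 (43): sum1=152, sum2=200
  after byte 4 (ED): sum1=134, sum2=79
Checksum = sum2·256 + sum1 = 79·256 + 134 = 20358 = 0x4F86.

4F86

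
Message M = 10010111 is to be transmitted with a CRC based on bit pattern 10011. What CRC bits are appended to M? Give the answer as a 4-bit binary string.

0010

Append 4 zeros: 100101110000. Divide by 10011 (XOR where the leading bit is 1):
  pos 0: 10010 XOR 10011 = 00001
  pos 4: 11110 XOR 10011 = 01101
  pos 5: 11010 XOR 10011 = 01001
  pos 6: 10010 XOR 10011 = 00001
Remainder (last 4 bits) = 0010. This is the CRC / FCS.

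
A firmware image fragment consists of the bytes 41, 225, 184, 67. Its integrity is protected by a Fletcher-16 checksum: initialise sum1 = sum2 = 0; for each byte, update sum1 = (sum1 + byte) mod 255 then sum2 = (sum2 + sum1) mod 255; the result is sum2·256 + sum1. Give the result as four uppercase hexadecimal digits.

Running sums (mod 255):
  after byte 0 (41): sum1=41, sum2=41
  after byte 1 (225): sum1=11, sum2=52
  after byte 2 (184): sum1=195, sum2=247
  after byte 3 (67): sum1=7, sum2=254
Checksum = sum2·256 + sum1 = 254·256 + 7 = 65031 = 0xFE07.

FE07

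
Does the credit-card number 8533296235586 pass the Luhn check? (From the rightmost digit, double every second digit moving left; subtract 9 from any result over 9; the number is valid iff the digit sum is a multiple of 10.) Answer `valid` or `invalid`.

invalid

From the right, keep odd positions and double even positions (subtract 9 from any doubled value over 9):
  doubled (positions 2,4,...): 7 1 4 9 6 1 → sum 28
  kept (positions 1,3,...): 6 5 3 6 2 3 8 → sum 33
Total = 61.
61 mod 10 = 1, so the number is invalid.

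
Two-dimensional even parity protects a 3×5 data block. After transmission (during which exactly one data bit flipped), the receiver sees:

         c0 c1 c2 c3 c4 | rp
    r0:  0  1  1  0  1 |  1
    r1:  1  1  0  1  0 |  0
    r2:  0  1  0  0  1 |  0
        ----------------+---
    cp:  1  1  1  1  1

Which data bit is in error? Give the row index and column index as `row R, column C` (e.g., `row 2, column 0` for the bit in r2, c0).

row 1, column 4

Recompute each row's even parity and compare to rp:
  r0: data parity 1, sent rp 1 → ok
  r1: data parity 1, sent rp 0 → mismatch
  r2: data parity 0, sent rp 0 → ok
Recompute each column's even parity and compare to cp:
  c0: data parity 1, sent cp 1 → ok
  c1: data parity 1, sent cp 1 → ok
  c2: data parity 1, sent cp 1 → ok
  c3: data parity 1, sent cp 1 → ok
  c4: data parity 0, sent cp 1 → mismatch
Exactly one row (r1) and one column (c4) fail → the flipped bit is at their intersection.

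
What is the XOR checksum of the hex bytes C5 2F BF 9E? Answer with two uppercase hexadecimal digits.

XOR the bytes together:
  start with 0xC5
  0xC5 ⊕ 0x2F = 0xEA
  0xEA ⊕ 0xBF = 0x55
  0x55 ⊕ 0x9E = 0xCB

CB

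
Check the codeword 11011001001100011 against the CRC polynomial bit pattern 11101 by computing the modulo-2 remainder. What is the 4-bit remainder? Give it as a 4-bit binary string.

0001

Modulo-2 division of 11011001001100011 by 11101:
  pos 0: 11011 XOR 11101 = 00110
  pos 2: 11000 XOR 11101 = 00101
  pos 4: 10110 XOR 11101 = 01011
  pos 5: 10110 XOR 11101 = 01011
  pos 6: 10111 XOR 11101 = 01010
  pos 7: 10101 XOR 11101 = 01000
  pos 8: 10000 XOR 11101 = 01101
  pos 9: 11010 XOR 11101 = 00111
  pos 11: 11101 XOR 11101 = 00000
Remainder = 0001 (nonzero — an error is detected).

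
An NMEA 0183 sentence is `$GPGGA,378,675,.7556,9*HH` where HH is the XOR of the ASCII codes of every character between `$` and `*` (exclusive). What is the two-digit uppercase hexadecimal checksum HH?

XOR the ASCII codes of the payload characters:
  'G' = 0x47 → acc = 0x47
  'P' = 0x50 → acc = 0x17
  'G' = 0x47 → acc = 0x50
  'G' = 0x47 → acc = 0x17
  'A' = 0x41 → acc = 0x56
  ',' = 0x2C → acc = 0x7A
  '3' = 0x33 → acc = 0x49
  '7' = 0x37 → acc = 0x7E
  '8' = 0x38 → acc = 0x46
  ',' = 0x2C → acc = 0x6A
  '6' = 0x36 → acc = 0x5C
  '7' = 0x37 → acc = 0x6B
  '5' = 0x35 → acc = 0x5E
  ',' = 0x2C → acc = 0x72
  '.' = 0x2E → acc = 0x5C
  '7' = 0x37 → acc = 0x6B
  '5' = 0x35 → acc = 0x5E
  '5' = 0x35 → acc = 0x6B
  '6' = 0x36 → acc = 0x5D
  ',' = 0x2C → acc = 0x71
  '9' = 0x39 → acc = 0x48
Checksum = 0x48.

48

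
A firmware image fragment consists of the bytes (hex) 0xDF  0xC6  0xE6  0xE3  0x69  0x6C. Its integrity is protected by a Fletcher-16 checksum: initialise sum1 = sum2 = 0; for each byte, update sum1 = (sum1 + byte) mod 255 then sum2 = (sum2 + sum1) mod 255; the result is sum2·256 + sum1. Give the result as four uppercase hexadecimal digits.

Running sums (mod 255):
  after byte 0 (0xDF): sum1=223, sum2=223
  after byte 1 (0xC6): sum1=166, sum2=134
  after byte 2 (0xE6): sum1=141, sum2=20
  after byte 3 (0xE3): sum1=113, sum2=133
  after byte 4 (0x69): sum1=218, sum2=96
  after byte 5 (0x6C): sum1=71, sum2=167
Checksum = sum2·256 + sum1 = 167·256 + 71 = 42823 = 0xA747.

A747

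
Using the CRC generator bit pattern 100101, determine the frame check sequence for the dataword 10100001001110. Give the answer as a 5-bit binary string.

Append 5 zeros: 1010000100111000000. Divide by 100101 (XOR where the leading bit is 1):
  pos 0: 101000 XOR 100101 = 001101
  pos 2: 110101 XOR 100101 = 010000
  pos 3: 100000 XOR 100101 = 000101
  pos 6: 101011 XOR 100101 = 001110
  pos 8: 111010 XOR 100101 = 011111
  pos 9: 111110 XOR 100101 = 011011
  pos 10: 110110 XOR 100101 = 010011
  pos 11: 100110 XOR 100101 = 000011
Remainder (last 5 bits) = 01100. This is the CRC / FCS.

01100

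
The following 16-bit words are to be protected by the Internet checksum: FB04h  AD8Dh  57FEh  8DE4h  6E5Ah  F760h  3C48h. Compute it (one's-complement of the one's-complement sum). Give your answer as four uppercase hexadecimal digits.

One's-complement addition (fold any carry out of bit 15 back into bit 0):
  0xFB04 + 0xAD8D = 0x1A891 → wrap carry → 0xA892
  0xA892 + 0x57FE = 0x10090 → wrap carry → 0x0091
  0x0091 + 0x8DE4 = 0x08E75
  0x8E75 + 0x6E5A = 0x0FCCF
  0xFCCF + 0xF760 = 0x1F42F → wrap carry → 0xF430
  0xF430 + 0x3C48 = 0x13078 → wrap carry → 0x3079
One's-complement sum = 0x3079.
Checksum = ~0x3079 & 0xFFFF = 0xCF86.

CF86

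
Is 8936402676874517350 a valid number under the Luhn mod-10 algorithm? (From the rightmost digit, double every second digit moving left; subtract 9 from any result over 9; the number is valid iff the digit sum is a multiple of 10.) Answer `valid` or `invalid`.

valid

From the right, keep odd positions and double even positions (subtract 9 from any doubled value over 9):
  doubled (positions 2,4,...): 1 5 1 5 3 3 0 3 9 → sum 30
  kept (positions 1,3,...): 0 3 1 4 8 7 2 4 3 8 → sum 40
Total = 70.
70 mod 10 = 0, so the number is valid.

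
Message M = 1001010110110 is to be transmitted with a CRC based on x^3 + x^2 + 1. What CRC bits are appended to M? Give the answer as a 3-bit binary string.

Append 3 zeros: 1001010110110000. Divide by 1101 (XOR where the leading bit is 1):
  pos 0: 1001 XOR 1101 = 0100
  pos 1: 1000 XOR 1101 = 0101
  pos 2: 1011 XOR 1101 = 0110
  pos 3: 1100 XOR 1101 = 0001
  pos 6: 1110 XOR 1101 = 0011
  pos 8: 1111 XOR 1101 = 0010
  pos 10: 1000 XOR 1101 = 0101
  pos 11: 1010 XOR 1101 = 0111
  pos 12: 1110 XOR 1101 = 0011
Remainder (last 3 bits) = 011. This is the CRC / FCS.

011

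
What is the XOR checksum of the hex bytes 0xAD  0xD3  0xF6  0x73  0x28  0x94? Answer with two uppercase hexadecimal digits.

47

XOR the bytes together:
  start with 0xAD
  0xAD ⊕ 0xD3 = 0x7E
  0x7E ⊕ 0xF6 = 0x88
  0x88 ⊕ 0x73 = 0xFB
  0xFB ⊕ 0x28 = 0xD3
  0xD3 ⊕ 0x94 = 0x47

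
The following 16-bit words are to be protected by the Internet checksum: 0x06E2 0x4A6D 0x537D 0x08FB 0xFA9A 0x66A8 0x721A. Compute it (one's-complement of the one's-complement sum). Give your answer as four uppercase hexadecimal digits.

One's-complement addition (fold any carry out of bit 15 back into bit 0):
  0x06E2 + 0x4A6D = 0x0514F
  0x514F + 0x537D = 0x0A4CC
  0xA4CC + 0x08FB = 0x0ADC7
  0xADC7 + 0xFA9A = 0x1A861 → wrap carry → 0xA862
  0xA862 + 0x66A8 = 0x10F0A → wrap carry → 0x0F0B
  0x0F0B + 0x721A = 0x08125
One's-complement sum = 0x8125.
Checksum = ~0x8125 & 0xFFFF = 0x7EDA.

7EDA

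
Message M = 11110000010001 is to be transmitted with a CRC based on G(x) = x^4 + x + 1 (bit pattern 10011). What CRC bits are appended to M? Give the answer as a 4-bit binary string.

1000

Append 4 zeros: 111100000100010000. Divide by 10011 (XOR where the leading bit is 1):
  pos 0: 11110 XOR 10011 = 01101
  pos 1: 11010 XOR 10011 = 01001
  pos 2: 10010 XOR 10011 = 00001
  pos 6: 10010 XOR 10011 = 00001
  pos 10: 10010 XOR 10011 = 00001
Remainder (last 4 bits) = 1000. This is the CRC / FCS.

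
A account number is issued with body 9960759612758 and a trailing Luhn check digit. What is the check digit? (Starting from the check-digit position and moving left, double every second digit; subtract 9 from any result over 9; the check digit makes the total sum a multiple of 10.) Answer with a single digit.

3

Partial digits right→left: 8 5 7 2 1 6 9 5 7 0 6 9 9
Double every second digit counting from the check-digit position (so the 1st, 3rd, 5th, ... of the partial from the right).
  doubled (with −9 where >9): 7 5 2 9 5 3 9 → sum 40
  kept as-is: 5 2 6 5 0 9 → sum 27
Total = 40 + 27 = 67.
Check digit = (10 − (67 mod 10)) mod 10 = 3.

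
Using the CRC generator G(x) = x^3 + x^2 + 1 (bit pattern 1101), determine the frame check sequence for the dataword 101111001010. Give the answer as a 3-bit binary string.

Append 3 zeros: 101111001010000. Divide by 1101 (XOR where the leading bit is 1):
  pos 0: 1011 XOR 1101 = 0110
  pos 1: 1101 XOR 1101 = 0000
  pos 5: 1001 XOR 1101 = 0100
  pos 6: 1000 XOR 1101 = 0101
  pos 7: 1011 XOR 1101 = 0110
  pos 8: 1100 XOR 1101 = 0001
  pos 11: 1000 XOR 1101 = 0101
Remainder (last 3 bits) = 101. This is the CRC / FCS.

101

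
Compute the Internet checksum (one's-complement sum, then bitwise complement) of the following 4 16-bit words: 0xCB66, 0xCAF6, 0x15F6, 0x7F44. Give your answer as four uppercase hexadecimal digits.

D467

One's-complement addition (fold any carry out of bit 15 back into bit 0):
  0xCB66 + 0xCAF6 = 0x1965C → wrap carry → 0x965D
  0x965D + 0x15F6 = 0x0AC53
  0xAC53 + 0x7F44 = 0x12B97 → wrap carry → 0x2B98
One's-complement sum = 0x2B98.
Checksum = ~0x2B98 & 0xFFFF = 0xD467.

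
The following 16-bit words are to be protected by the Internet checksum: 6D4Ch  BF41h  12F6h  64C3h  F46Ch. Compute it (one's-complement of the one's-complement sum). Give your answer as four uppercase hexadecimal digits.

One's-complement addition (fold any carry out of bit 15 back into bit 0):
  0x6D4C + 0xBF41 = 0x12C8D → wrap carry → 0x2C8E
  0x2C8E + 0x12F6 = 0x03F84
  0x3F84 + 0x64C3 = 0x0A447
  0xA447 + 0xF46C = 0x198B3 → wrap carry → 0x98B4
One's-complement sum = 0x98B4.
Checksum = ~0x98B4 & 0xFFFF = 0x674B.

674B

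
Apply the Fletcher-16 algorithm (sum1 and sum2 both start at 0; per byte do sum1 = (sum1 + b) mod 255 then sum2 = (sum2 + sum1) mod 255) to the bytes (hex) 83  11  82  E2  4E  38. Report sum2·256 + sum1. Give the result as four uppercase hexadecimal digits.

Running sums (mod 255):
  after byte 0 (83): sum1=131, sum2=131
  after byte 1 (11): sum1=148, sum2=24
  after byte 2 (82): sum1=23, sum2=47
  after byte 3 (E2): sum1=249, sum2=41
  after byte 4 (4E): sum1=72, sum2=113
  after byte 5 (38): sum1=128, sum2=241
Checksum = sum2·256 + sum1 = 241·256 + 128 = 61824 = 0xF180.

F180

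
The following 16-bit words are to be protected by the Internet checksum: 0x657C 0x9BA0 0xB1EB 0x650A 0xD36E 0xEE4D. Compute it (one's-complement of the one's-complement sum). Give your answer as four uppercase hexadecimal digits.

One's-complement addition (fold any carry out of bit 15 back into bit 0):
  0x657C + 0x9BA0 = 0x1011C → wrap carry → 0x011D
  0x011D + 0xB1EB = 0x0B308
  0xB308 + 0x650A = 0x11812 → wrap carry → 0x1813
  0x1813 + 0xD36E = 0x0EB81
  0xEB81 + 0xEE4D = 0x1D9CE → wrap carry → 0xD9CF
One's-complement sum = 0xD9CF.
Checksum = ~0xD9CF & 0xFFFF = 0x2630.

2630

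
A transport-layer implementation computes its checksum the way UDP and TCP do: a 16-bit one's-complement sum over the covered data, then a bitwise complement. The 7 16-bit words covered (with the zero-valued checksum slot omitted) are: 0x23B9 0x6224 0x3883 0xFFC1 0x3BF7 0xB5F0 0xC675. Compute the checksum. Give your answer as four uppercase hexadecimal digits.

One's-complement addition (fold any carry out of bit 15 back into bit 0):
  0x23B9 + 0x6224 = 0x085DD
  0x85DD + 0x3883 = 0x0BE60
  0xBE60 + 0xFFC1 = 0x1BE21 → wrap carry → 0xBE22
  0xBE22 + 0x3BF7 = 0x0FA19
  0xFA19 + 0xB5F0 = 0x1B009 → wrap carry → 0xB00A
  0xB00A + 0xC675 = 0x1767F → wrap carry → 0x7680
One's-complement sum = 0x7680.
Checksum = ~0x7680 & 0xFFFF = 0x897F.

897F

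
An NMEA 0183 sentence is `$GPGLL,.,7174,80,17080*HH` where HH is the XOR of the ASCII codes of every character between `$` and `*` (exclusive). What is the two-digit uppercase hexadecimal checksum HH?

XOR the ASCII codes of the payload characters:
  'G' = 0x47 → acc = 0x47
  'P' = 0x50 → acc = 0x17
  'G' = 0x47 → acc = 0x50
  'L' = 0x4C → acc = 0x1C
  'L' = 0x4C → acc = 0x50
  ',' = 0x2C → acc = 0x7C
  '.' = 0x2E → acc = 0x52
  ',' = 0x2C → acc = 0x7E
  '7' = 0x37 → acc = 0x49
  '1' = 0x31 → acc = 0x78
  '7' = 0x37 → acc = 0x4F
  '4' = 0x34 → acc = 0x7B
  ',' = 0x2C → acc = 0x57
  '8' = 0x38 → acc = 0x6F
  '0' = 0x30 → acc = 0x5F
  ',' = 0x2C → acc = 0x73
  '1' = 0x31 → acc = 0x42
  '7' = 0x37 → acc = 0x75
  '0' = 0x30 → acc = 0x45
  '8' = 0x38 → acc = 0x7D
  '0' = 0x30 → acc = 0x4D
Checksum = 0x4D.

4D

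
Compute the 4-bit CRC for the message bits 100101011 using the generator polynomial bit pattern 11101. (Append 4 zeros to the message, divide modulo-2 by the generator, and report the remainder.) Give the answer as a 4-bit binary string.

Append 4 zeros: 1001010110000. Divide by 11101 (XOR where the leading bit is 1):
  pos 0: 10010 XOR 11101 = 01111
  pos 1: 11111 XOR 11101 = 00010
  pos 4: 10011 XOR 11101 = 01110
  pos 5: 11100 XOR 11101 = 00001
Remainder (last 4 bits) = 1000. This is the CRC / FCS.

1000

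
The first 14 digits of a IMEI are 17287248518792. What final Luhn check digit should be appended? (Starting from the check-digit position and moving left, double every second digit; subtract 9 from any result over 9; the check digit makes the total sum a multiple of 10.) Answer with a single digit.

0

Partial digits right→left: 2 9 7 8 1 5 8 4 2 7 8 2 7 1
Double every second digit counting from the check-digit position (so the 1st, 3rd, 5th, ... of the partial from the right).
  doubled (with −9 where >9): 4 5 2 7 4 7 5 → sum 34
  kept as-is: 9 8 5 4 7 2 1 → sum 36
Total = 34 + 36 = 70.
Check digit = (10 − (70 mod 10)) mod 10 = 0.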